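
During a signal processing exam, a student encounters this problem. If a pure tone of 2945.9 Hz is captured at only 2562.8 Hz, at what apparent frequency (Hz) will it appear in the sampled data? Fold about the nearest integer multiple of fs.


Compute the nearest integer multiple of fs to the signal:
n = round(2945.9 / 2562.8) = 1
f_alias = |2945.9 - 1 * 2562.8|
        = |2945.9 - 2562.8|
        = 383.1 Hz

383.1


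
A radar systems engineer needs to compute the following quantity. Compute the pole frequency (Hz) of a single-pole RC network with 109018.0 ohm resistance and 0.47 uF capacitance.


Cutoff frequency of a first-order RC filter:
fc = 1 / (2 * pi * R * C)
C = 0.47 uF = 4.7e-07 F
fc = 1 / (2 * pi * 109018.0 * 4.7e-07)
   = 1 / 0.32194073903451
   = 3.106162 Hz

3.106162 Hz


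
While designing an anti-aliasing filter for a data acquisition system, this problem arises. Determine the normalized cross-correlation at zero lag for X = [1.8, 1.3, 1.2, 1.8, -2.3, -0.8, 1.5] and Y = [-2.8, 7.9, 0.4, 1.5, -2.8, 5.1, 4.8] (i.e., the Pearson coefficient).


Pearson correlation coefficient (population):
r = cov(X,Y) / (std(X) * std(Y))
Mean X = 0.6429, Mean Y = 2.0143
Cov(X,Y) = 1.272245
Std(X) = 1.458823, Std(Y) = 3.801289
r = 0.2294

0.2294


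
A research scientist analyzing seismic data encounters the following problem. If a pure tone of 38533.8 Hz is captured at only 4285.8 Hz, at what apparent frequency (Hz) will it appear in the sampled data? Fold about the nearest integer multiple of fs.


Compute the nearest integer multiple of fs to the signal:
n = round(38533.8 / 4285.8) = 9
f_alias = |38533.8 - 9 * 4285.8|
        = |38533.8 - 38572.2|
        = 38.4 Hz

38.4


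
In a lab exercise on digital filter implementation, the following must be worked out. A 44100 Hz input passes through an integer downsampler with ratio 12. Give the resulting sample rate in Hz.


Decimation reduces the sample rate:
fs_out = fs_in / M
       = 44100 / 12
       = 3675.0 Hz

3675.0 Hz


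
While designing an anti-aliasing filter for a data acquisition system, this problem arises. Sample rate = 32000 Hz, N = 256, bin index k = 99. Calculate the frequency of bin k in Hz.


Frequency of DFT bin k:
f_k = k * fs / N
    = 99 * 32000 / 256
    = 3168000 / 256
    = 12375.0 Hz

12375.0 Hz


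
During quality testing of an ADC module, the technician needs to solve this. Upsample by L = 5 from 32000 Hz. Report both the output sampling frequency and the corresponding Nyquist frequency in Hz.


Step 1 — output sample rate after interpolation by L:
fs_out = L * fs_in = 5 * 32000 = 160000 Hz

Step 2 — Nyquist frequency of the output stream:
f_Nyq = fs_out / 2 = 160000 / 2 = 80000.0 Hz

fs_out = 160000 Hz; f_Nyquist = 80000.0 Hz


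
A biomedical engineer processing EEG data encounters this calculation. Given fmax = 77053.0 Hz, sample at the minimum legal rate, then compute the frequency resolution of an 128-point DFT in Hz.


Step 1 — Nyquist sampling rate:
fs = 2 * fmax = 2 * 77053.0 = 154106.0 Hz

Step 2 — DFT bin spacing:
df = fs / N = 154106.0 / 128 = 1203.9531 Hz

1203.9531 Hz


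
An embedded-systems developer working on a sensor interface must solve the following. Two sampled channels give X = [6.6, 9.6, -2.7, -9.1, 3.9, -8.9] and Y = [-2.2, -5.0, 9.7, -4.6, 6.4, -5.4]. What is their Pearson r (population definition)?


Pearson correlation coefficient (population):
r = cov(X,Y) / (std(X) * std(Y))
Mean X = -0.1, Mean Y = -0.1833
Cov(X,Y) = 4.343333
Std(X) = 7.305021, Std(Y) = 5.986211
r = 0.0993

0.0993


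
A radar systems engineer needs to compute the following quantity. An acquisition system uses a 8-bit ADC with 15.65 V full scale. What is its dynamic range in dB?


Dynamic range from full-scale to LSB:
V_min = V_max / 2^bits = 15.65 / 2^8
DR = 20 * log10(V_max / V_min)
   = 20 * log10(2^8)
   = 20 * 8 * log10(2)
   = 48.16 dB

48.16 dB


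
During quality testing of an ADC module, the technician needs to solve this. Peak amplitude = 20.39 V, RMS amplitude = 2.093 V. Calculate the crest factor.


Crest factor is the ratio of peak to RMS:
CF = V_peak / V_rms
   = 20.39 / 2.093
   = 9.742

9.742


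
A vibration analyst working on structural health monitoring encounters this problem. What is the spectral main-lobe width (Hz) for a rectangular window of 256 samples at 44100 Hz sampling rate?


Main lobe width for a rectangular window:
Width = 2 * fs / N
      = 2 * 44100 / 256
      = 88200 / 256
      = 344.531 Hz

344.531 Hz


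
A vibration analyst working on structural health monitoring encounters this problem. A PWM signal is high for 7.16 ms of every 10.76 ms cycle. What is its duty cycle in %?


Duty cycle as a percentage:
DC = (t_on / T) * 100
   = (7.16 / 10.76) * 100
   = 0.665428 * 100
   = 66.54 %

66.54 %


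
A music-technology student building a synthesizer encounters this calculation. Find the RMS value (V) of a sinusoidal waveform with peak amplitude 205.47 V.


RMS voltage for a sinusoidal waveform:
V_rms = V_peak / sqrt(2)
      = 205.47 / 1.414214
      = 145.289 V

145.289 V


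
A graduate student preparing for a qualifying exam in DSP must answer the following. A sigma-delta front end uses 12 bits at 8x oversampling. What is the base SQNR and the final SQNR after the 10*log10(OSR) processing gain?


Step 1 — baseline SQNR at Nyquist:
SQNR_base = 6.02*N + 1.76
          = 6.02*12 + 1.76
          = 74.0 dB

Step 2 — oversampling processing gain:
G = 10*log10(OSR) = 10*log10(8) = 9.03 dB

Step 3 — total:
SQNR_total = 74.0 + 9.03 = 83.03 dB

Base SQNR = 74.0 dB; oversampled SQNR = 83.03 dB


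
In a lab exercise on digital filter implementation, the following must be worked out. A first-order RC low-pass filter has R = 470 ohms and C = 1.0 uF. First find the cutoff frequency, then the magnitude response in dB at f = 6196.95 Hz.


Step 1 — cutoff frequency:
fc = 1 / (2*pi*R*C)
C = 1.0 uF = 1e-06 F
fc = 1 / (2*pi*470*1e-06)
   = 338.628 Hz

Step 2 — magnitude at f = 6196.95 Hz:
|H(f)| = 1 / sqrt(1 + (f/fc)^2)
f/fc = 6196.95 / 338.628 = 18.30017
|H| = 1 / sqrt(1 + 334.896222) = 0.0545629
|H|_dB = 20*log10(0.0545629) = -25.26 dB

fc = 338.628 Hz; |H(6196.95 Hz)| = -25.26 dB


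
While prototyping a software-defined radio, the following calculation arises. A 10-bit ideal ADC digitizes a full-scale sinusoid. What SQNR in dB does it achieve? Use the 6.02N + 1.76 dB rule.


Theoretical SNR for a full-scale sinusoid:
SNR = 6.02 * N + 1.76
    = 6.02 * 10 + 1.76
    = 60.2 + 1.76
    = 61.96 dB

61.96 dB


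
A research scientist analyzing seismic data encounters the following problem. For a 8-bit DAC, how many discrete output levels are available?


Number of quantization levels = 2^N
= 2^8
= 256

256


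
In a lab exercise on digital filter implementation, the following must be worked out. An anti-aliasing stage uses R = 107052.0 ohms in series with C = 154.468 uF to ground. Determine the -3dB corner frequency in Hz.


Cutoff frequency of a first-order RC filter:
fc = 1 / (2 * pi * R * C)
C = 154.468 uF = 0.000154468 F
fc = 1 / (2 * pi * 107052.0 * 0.000154468)
   = 1 / 103.89943293469
   = 0.009625 Hz

0.009625 Hz


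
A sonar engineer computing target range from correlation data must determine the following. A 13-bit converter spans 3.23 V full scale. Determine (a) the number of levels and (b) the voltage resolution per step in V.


Step 1 — number of quantization levels:
L = 2^N = 2^13 = 8192

Step 2 — LSB step size:
delta = Vfs / L
      = 3.23 / 8192
      = 0.00039429 V

Levels = 8192; step size = 0.00039429 V


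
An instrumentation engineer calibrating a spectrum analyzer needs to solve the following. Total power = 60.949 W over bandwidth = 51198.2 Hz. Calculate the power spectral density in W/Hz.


Power spectral density:
PSD = P / BW
    = 60.949 / 51198.2
    = 0.00119045 W/Hz

0.00119045 W/Hz


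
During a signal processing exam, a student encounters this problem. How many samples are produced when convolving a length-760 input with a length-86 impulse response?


Linear convolution output length:
L = N + M - 1
  = 760 + 86 - 1
  = 845 samples

845


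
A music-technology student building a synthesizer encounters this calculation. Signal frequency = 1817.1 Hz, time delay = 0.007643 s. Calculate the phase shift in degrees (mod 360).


Phase shift from frequency and time delay:
phi = 360 * f * t_delay
    = 360 * 1817.1 * 0.007643
    = 4999.71 degrees
    mod 360 = 319.71 degrees

319.71 degrees


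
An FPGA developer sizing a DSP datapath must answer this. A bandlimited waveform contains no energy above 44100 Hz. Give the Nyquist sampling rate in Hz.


The Nyquist rate is twice the maximum frequency component.
fs_min = 2 * fmax
      = 2 * 44100
      = 88200 Hz

88200


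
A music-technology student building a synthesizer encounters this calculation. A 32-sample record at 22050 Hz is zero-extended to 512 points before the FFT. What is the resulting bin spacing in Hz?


Frequency resolution after zero-padding:
N_padded = 32 * 16 = 512
df = fs / N_padded
   = 22050 / 512
   = 43.0664 Hz

43.0664 Hz


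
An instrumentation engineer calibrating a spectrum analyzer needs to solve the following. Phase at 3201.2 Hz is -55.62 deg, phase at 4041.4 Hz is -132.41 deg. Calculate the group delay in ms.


Group delay from phase difference:
tau = -d(phi)/d(omega)
d(phi) = -76.79 deg = -1.340238 rad
d(omega) = 2*pi*(4041.4 - 3201.2) = 5279.1323 rad/s
tau = -(-1.340238) / 5279.1323
    = 0.2539 ms

0.2539 ms


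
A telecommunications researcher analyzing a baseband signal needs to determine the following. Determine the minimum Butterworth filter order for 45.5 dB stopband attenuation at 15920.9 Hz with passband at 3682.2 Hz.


Butterworth filter order formula:
n = log10(10^(A/10) - 1) / (2 * log10(f_stop/f_pass))
10^(45.5/10) - 1 = 35480.3389
f_stop/f_pass = 15920.9 / 3682.2 = 4.3237
n = 3.5778 -> ceil = 4

4


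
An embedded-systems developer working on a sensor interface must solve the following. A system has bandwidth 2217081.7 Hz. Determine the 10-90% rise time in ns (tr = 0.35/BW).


Rise time from bandwidth relationship:
tr = 0.35 / BW
   = 0.35 / 2217081.7
   = 1.578651793e-07 s
   = 157.8652 ns

157.8652 ns


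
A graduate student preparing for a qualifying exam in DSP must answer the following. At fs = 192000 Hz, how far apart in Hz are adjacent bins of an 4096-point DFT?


DFT frequency resolution:
df = fs / N
   = 192000 / 4096
   = 46.875 Hz

46.875 Hz


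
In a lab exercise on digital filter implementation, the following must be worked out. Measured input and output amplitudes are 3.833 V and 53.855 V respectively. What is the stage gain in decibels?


Voltage gain in dB:
G = 20 * log10(Vout / Vin)
  = 20 * log10(53.855 / 3.833)
  = 20 * log10(14.050352)
  = 20 * 1.147687
  = 22.95 dB

22.95 dB


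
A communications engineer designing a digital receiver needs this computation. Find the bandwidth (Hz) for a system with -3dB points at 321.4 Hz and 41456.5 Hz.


Bandwidth is the difference of -3dB frequencies:
BW = f_high - f_low
   = 41456.5 - 321.4
   = 41135.1 Hz

41135.1 Hz


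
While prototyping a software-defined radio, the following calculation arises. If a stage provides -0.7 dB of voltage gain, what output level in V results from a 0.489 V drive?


Output voltage from dB gain:
V_out = V_in * 10^(gain_dB / 20)
      = 0.489 * 10^(-0.7 / 20)
      = 0.489 * 0.922571
      = 0.4511 V

0.4511 V


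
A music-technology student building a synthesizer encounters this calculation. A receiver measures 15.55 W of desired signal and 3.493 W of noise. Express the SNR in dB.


SNR in decibels:
SNR = 10 * log10(Ps / Pn)
    = 10 * log10(15.55 / 3.493)
    = 10 * log10(4.4518)
    = 10 * 0.6485
    = 6.49 dB

6.49 dB


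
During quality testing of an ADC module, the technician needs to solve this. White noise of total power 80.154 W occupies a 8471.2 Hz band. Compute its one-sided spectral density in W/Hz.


Power spectral density:
PSD = P / BW
    = 80.154 / 8471.2
    = 0.00946194 W/Hz

0.00946194 W/Hz


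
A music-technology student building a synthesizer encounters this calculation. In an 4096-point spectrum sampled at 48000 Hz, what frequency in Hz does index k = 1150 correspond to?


Frequency of DFT bin k:
f_k = k * fs / N
    = 1150 * 48000 / 4096
    = 55200000 / 4096
    = 13476.562 Hz

13476.562 Hz


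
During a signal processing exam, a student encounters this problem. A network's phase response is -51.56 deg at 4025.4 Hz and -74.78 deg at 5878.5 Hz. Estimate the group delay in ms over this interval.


Group delay from phase difference:
tau = -d(phi)/d(omega)
d(phi) = -23.22 deg = -0.405265 rad
d(omega) = 2*pi*(5878.5 - 4025.4) = 11643.3707 rad/s
tau = -(-0.405265) / 11643.3707
    = 0.0348 ms

0.0348 ms


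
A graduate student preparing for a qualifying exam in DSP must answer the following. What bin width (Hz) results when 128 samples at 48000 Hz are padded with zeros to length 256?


Frequency resolution after zero-padding:
N_padded = 128 * 2 = 256
df = fs / N_padded
   = 48000 / 256
   = 187.5 Hz

187.5 Hz


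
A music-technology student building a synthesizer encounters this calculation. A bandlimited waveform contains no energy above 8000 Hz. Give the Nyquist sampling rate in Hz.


The Nyquist rate is twice the maximum frequency component.
fs_min = 2 * fmax
      = 2 * 8000
      = 16000 Hz

16000


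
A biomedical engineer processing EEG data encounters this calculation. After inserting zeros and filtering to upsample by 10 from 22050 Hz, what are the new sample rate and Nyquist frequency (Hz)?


Step 1 — output sample rate after interpolation by L:
fs_out = L * fs_in = 10 * 22050 = 220500 Hz

Step 2 — Nyquist frequency of the output stream:
f_Nyq = fs_out / 2 = 220500 / 2 = 110250.0 Hz

fs_out = 220500 Hz; f_Nyquist = 110250.0 Hz


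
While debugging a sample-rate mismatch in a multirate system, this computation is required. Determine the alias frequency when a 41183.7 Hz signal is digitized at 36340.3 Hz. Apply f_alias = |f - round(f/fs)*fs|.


Compute the nearest integer multiple of fs to the signal:
n = round(41183.7 / 36340.3) = 1
f_alias = |41183.7 - 1 * 36340.3|
        = |41183.7 - 36340.3|
        = 4843.4 Hz

4843.4


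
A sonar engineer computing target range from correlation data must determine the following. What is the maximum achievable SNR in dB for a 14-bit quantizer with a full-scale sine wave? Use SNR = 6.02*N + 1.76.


Theoretical SNR for a full-scale sinusoid:
SNR = 6.02 * N + 1.76
    = 6.02 * 14 + 1.76
    = 84.28 + 1.76
    = 86.04 dB

86.04 dB


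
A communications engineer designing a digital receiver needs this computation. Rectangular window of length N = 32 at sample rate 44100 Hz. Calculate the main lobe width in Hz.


Main lobe width for a rectangular window:
Width = 2 * fs / N
      = 2 * 44100 / 32
      = 88200 / 32
      = 2756.25 Hz

2756.25 Hz


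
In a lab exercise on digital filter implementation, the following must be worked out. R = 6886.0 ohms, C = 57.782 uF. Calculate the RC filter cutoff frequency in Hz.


Cutoff frequency of a first-order RC filter:
fc = 1 / (2 * pi * R * C)
C = 57.782 uF = 5.7782e-05 F
fc = 1 / (2 * pi * 6886.0 * 5.7782e-05)
   = 1 / 2.4999968224063
   = 0.400001 Hz

0.400001 Hz


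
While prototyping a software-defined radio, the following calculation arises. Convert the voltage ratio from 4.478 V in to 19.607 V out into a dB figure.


Voltage gain in dB:
G = 20 * log10(Vout / Vin)
  = 20 * log10(19.607 / 4.478)
  = 20 * log10(4.378517)
  = 20 * 0.641327
  = 12.83 dB

12.83 dB


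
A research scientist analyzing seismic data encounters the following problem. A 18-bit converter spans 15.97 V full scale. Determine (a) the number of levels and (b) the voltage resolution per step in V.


Step 1 — number of quantization levels:
L = 2^N = 2^18 = 262144

Step 2 — LSB step size:
delta = Vfs / L
      = 15.97 / 262144
      = 6.092e-05 V

Levels = 262144; step size = 6.092e-05 V


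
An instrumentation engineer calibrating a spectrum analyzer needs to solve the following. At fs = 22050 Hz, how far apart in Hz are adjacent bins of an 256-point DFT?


DFT frequency resolution:
df = fs / N
   = 22050 / 256
   = 86.1328 Hz

86.1328 Hz


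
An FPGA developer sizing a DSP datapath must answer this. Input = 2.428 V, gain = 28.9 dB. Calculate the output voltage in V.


Output voltage from dB gain:
V_out = V_in * 10^(gain_dB / 20)
      = 2.428 * 10^(28.9 / 20)
      = 2.428 * 27.861212
      = 67.647 V

67.647 V


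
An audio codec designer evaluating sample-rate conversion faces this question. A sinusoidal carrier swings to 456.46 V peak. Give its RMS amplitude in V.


RMS voltage for a sinusoidal waveform:
V_rms = V_peak / sqrt(2)
      = 456.46 / 1.414214
      = 322.766 V

322.766 V


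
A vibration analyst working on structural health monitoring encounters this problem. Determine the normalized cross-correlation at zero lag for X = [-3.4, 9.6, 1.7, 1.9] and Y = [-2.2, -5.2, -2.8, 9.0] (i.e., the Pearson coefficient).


Pearson correlation coefficient (population):
r = cov(X,Y) / (std(X) * std(Y))
Mean X = 2.45, Mean Y = -0.3
Cov(X,Y) = -6.79
Std(X) = 4.642467, Std(Y) = 5.485435
r = -0.2666

-0.2666


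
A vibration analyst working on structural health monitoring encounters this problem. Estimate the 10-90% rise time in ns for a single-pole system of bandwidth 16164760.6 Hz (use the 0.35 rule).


Rise time from bandwidth relationship:
tr = 0.35 / BW
   = 0.35 / 16164760.6
   = 2.165203733e-08 s
   = 21.652 ns

21.652 ns


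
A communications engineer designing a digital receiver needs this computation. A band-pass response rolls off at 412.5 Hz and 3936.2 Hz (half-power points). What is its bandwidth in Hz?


Bandwidth is the difference of -3dB frequencies:
BW = f_high - f_low
   = 3936.2 - 412.5
   = 3523.7 Hz

3523.7 Hz


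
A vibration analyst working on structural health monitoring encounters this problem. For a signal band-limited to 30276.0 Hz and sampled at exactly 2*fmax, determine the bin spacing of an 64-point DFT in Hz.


Step 1 — Nyquist sampling rate:
fs = 2 * fmax = 2 * 30276.0 = 60552.0 Hz

Step 2 — DFT bin spacing:
df = fs / N = 60552.0 / 64 = 946.125 Hz

946.125 Hz


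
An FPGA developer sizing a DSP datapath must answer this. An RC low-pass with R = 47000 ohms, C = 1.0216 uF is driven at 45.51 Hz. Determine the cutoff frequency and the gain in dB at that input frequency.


Step 1 — cutoff frequency:
fc = 1 / (2*pi*R*C)
C = 1.0216 uF = 1.0216e-06 F
fc = 1 / (2*pi*47000*1.0216e-06)
   = 3.31468 Hz

Step 2 — magnitude at f = 45.51 Hz:
|H(f)| = 1 / sqrt(1 + (f/fc)^2)
f/fc = 45.51 / 3.31468 = 13.729832
|H| = 1 / sqrt(1 + 188.508287) = 0.0726417
|H|_dB = 20*log10(0.0726417) = -22.78 dB

fc = 3.31468 Hz; |H(45.51 Hz)| = -22.78 dB


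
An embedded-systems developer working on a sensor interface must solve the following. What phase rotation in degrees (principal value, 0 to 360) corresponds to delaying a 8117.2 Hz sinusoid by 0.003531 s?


Phase shift from frequency and time delay:
phi = 360 * f * t_delay
    = 360 * 8117.2 * 0.003531
    = 10318.26 degrees
    mod 360 = 238.26 degrees

238.26 degrees


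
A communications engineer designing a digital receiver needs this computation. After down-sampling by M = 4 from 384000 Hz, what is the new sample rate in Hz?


Decimation reduces the sample rate:
fs_out = fs_in / M
       = 384000 / 4
       = 96000.0 Hz

96000.0 Hz


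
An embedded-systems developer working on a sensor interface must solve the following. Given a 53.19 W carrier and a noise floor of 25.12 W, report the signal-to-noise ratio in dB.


SNR in decibels:
SNR = 10 * log10(Ps / Pn)
    = 10 * log10(53.19 / 25.12)
    = 10 * log10(2.1174)
    = 10 * 0.3258
    = 3.26 dB

3.26 dB


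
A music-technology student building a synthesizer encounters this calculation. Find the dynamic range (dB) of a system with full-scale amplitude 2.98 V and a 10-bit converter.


Dynamic range from full-scale to LSB:
V_min = V_max / 2^bits = 2.98 / 2^10
DR = 20 * log10(V_max / V_min)
   = 20 * log10(2^10)
   = 20 * 10 * log10(2)
   = 60.21 dB

60.21 dB


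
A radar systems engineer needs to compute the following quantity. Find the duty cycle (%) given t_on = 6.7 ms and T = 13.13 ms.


Duty cycle as a percentage:
DC = (t_on / T) * 100
   = (6.7 / 13.13) * 100
   = 0.510282 * 100
   = 51.03 %

51.03 %


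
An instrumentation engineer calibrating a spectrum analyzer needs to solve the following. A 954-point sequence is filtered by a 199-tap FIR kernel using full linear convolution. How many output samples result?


Linear convolution output length:
L = N + M - 1
  = 954 + 199 - 1
  = 1152 samples

1152


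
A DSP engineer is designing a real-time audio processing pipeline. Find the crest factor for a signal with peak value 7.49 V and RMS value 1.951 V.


Crest factor is the ratio of peak to RMS:
CF = V_peak / V_rms
   = 7.49 / 1.951
   = 3.8391

3.8391


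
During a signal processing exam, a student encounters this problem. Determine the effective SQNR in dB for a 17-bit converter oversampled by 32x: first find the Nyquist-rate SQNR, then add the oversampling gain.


Step 1 — baseline SQNR at Nyquist:
SQNR_base = 6.02*N + 1.76
          = 6.02*17 + 1.76
          = 104.1 dB

Step 2 — oversampling processing gain:
G = 10*log10(OSR) = 10*log10(32) = 15.05 dB

Step 3 — total:
SQNR_total = 104.1 + 15.05 = 119.15 dB

Base SQNR = 104.1 dB; oversampled SQNR = 119.15 dB


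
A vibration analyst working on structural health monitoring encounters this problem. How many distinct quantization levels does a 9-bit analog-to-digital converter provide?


Number of quantization levels = 2^N
= 2^9
= 512

512


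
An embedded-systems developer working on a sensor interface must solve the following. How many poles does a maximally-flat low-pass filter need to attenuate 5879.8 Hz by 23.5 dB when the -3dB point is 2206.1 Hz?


Butterworth filter order formula:
n = log10(10^(A/10) - 1) / (2 * log10(f_stop/f_pass))
10^(23.5/10) - 1 = 222.8721
f_stop/f_pass = 5879.8 / 2206.1 = 2.6652
n = 2.7576 -> ceil = 3

3


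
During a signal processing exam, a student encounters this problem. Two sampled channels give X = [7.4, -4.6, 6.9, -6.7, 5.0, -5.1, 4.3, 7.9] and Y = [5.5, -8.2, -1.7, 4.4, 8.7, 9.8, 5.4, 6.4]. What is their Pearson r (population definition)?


Pearson correlation coefficient (population):
r = cov(X,Y) / (std(X) * std(Y))
Mean X = 1.8875, Mean Y = 3.7875
Cov(X,Y) = 5.914844
Std(X) = 5.829116, Std(Y) = 5.554601
r = 0.1827

0.1827


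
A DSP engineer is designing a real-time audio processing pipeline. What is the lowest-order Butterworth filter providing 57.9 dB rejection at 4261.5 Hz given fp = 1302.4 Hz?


Butterworth filter order formula:
n = log10(10^(A/10) - 1) / (2 * log10(f_stop/f_pass))
10^(57.9/10) - 1 = 616594.0019
f_stop/f_pass = 4261.5 / 1302.4 = 3.272
n = 5.6233 -> ceil = 6

6


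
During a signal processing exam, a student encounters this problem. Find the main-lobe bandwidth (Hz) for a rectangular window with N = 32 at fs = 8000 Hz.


Main lobe width for a rectangular window:
Width = 2 * fs / N
      = 2 * 8000 / 32
      = 16000 / 32
      = 500.0 Hz

500.0 Hz


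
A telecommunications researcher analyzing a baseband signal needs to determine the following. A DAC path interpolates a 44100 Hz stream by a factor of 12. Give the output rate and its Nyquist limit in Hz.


Step 1 — output sample rate after interpolation by L:
fs_out = L * fs_in = 12 * 44100 = 529200 Hz

Step 2 — Nyquist frequency of the output stream:
f_Nyq = fs_out / 2 = 529200 / 2 = 264600.0 Hz

fs_out = 529200 Hz; f_Nyquist = 264600.0 Hz


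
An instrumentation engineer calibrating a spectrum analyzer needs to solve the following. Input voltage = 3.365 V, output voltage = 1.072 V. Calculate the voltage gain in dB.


Voltage gain in dB:
G = 20 * log10(Vout / Vin)
  = 20 * log10(1.072 / 3.365)
  = 20 * log10(0.318574)
  = 20 * -0.49679
  = -9.94 dB

-9.94 dB


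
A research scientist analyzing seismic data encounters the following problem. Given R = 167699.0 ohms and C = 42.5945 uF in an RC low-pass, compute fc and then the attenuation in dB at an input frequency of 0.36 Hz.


Step 1 — cutoff frequency:
fc = 1 / (2*pi*R*C)
C = 42.5945 uF = 4.25945e-05 F
fc = 1 / (2*pi*167699.0*4.25945e-05)
   = 0.0222811 Hz

Step 2 — magnitude at f = 0.36 Hz:
|H(f)| = 1 / sqrt(1 + (f/fc)^2)
f/fc = 0.36 / 0.0222811 = 16.157192
|H| = 1 / sqrt(1 + 261.054853) = 0.0617737
|H|_dB = 20*log10(0.0617737) = -24.18 dB

fc = 0.0222811 Hz; |H(0.36 Hz)| = -24.18 dB


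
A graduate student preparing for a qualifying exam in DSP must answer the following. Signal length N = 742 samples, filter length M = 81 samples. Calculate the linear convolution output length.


Linear convolution output length:
L = N + M - 1
  = 742 + 81 - 1
  = 822 samples

822


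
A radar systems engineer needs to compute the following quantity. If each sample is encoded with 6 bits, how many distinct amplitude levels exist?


Number of quantization levels = 2^N
= 2^6
= 64

64


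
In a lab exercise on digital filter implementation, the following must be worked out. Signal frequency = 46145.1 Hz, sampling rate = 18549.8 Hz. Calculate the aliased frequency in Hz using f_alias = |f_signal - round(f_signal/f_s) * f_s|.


Compute the nearest integer multiple of fs to the signal:
n = round(46145.1 / 18549.8) = 2
f_alias = |46145.1 - 2 * 18549.8|
        = |46145.1 - 37099.6|
        = 9045.5 Hz

9045.5


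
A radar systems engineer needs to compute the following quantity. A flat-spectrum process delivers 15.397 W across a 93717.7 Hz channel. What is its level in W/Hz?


Power spectral density:
PSD = P / BW
    = 15.397 / 93717.7
    = 0.00016429 W/Hz

0.00016429 W/Hz


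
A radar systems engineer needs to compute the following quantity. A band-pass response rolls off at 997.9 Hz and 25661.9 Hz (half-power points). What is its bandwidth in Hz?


Bandwidth is the difference of -3dB frequencies:
BW = f_high - f_low
   = 25661.9 - 997.9
   = 24664.0 Hz

24664.0 Hz


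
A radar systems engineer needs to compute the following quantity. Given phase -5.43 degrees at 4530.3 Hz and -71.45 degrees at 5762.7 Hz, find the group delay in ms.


Group delay from phase difference:
tau = -d(phi)/d(omega)
d(phi) = -66.02 deg = -1.152266 rad
d(omega) = 2*pi*(5762.7 - 4530.3) = 7743.3976 rad/s
tau = -(-1.152266) / 7743.3976
    = 0.1488 ms

0.1488 ms


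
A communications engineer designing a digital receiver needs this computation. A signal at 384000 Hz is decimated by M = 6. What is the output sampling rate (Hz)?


Decimation reduces the sample rate:
fs_out = fs_in / M
       = 384000 / 6
       = 64000.0 Hz

64000.0 Hz


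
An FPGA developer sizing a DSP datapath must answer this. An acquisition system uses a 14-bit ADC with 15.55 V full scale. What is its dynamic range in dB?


Dynamic range from full-scale to LSB:
V_min = V_max / 2^bits = 15.55 / 2^14
DR = 20 * log10(V_max / V_min)
   = 20 * log10(2^14)
   = 20 * 14 * log10(2)
   = 84.29 dB

84.29 dB


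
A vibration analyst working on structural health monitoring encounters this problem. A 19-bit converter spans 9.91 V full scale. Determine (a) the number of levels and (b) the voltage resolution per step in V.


Step 1 — number of quantization levels:
L = 2^N = 2^19 = 524288

Step 2 — LSB step size:
delta = Vfs / L
      = 9.91 / 524288
      = 1.89e-05 V

Levels = 524288; step size = 1.89e-05 V


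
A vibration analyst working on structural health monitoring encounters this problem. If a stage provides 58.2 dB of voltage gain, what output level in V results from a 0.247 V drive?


Output voltage from dB gain:
V_out = V_in * 10^(gain_dB / 20)
      = 0.247 * 10^(58.2 / 20)
      = 0.247 * 812.830516
      = 200.7691 V

200.7691 V


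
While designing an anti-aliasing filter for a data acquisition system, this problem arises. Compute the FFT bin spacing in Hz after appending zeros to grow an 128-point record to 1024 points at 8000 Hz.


Frequency resolution after zero-padding:
N_padded = 128 * 8 = 1024
df = fs / N_padded
   = 8000 / 1024
   = 7.8125 Hz

7.8125 Hz


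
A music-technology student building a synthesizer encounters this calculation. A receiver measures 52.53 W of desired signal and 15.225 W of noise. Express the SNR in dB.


SNR in decibels:
SNR = 10 * log10(Ps / Pn)
    = 10 * log10(52.53 / 15.225)
    = 10 * log10(3.4502)
    = 10 * 0.5379
    = 5.38 dB

5.38 dB


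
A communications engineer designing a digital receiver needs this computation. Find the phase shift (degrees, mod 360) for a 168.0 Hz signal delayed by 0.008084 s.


Phase shift from frequency and time delay:
phi = 360 * f * t_delay
    = 360 * 168.0 * 0.008084
    = 488.92 degrees
    mod 360 = 128.92 degrees

128.92 degrees


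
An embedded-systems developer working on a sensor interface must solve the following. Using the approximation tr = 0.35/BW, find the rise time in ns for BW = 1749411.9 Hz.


Rise time from bandwidth relationship:
tr = 0.35 / BW
   = 0.35 / 1749411.9
   = 2.00067234e-07 s
   = 200.0672 ns

200.0672 ns


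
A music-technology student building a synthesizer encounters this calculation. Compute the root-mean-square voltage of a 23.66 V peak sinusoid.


RMS voltage for a sinusoidal waveform:
V_rms = V_peak / sqrt(2)
      = 23.66 / 1.414214
      = 16.73 V

16.73 V


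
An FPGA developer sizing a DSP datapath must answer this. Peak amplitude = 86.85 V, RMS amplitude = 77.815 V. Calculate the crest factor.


Crest factor is the ratio of peak to RMS:
CF = V_peak / V_rms
   = 86.85 / 77.815
   = 1.1161

1.1161


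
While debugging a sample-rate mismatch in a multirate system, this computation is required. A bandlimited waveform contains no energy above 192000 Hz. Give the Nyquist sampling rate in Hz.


The Nyquist rate is twice the maximum frequency component.
fs_min = 2 * fmax
      = 2 * 192000
      = 384000 Hz

384000


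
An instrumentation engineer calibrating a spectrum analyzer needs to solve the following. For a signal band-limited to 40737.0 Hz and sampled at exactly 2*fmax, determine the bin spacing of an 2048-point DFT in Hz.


Step 1 — Nyquist sampling rate:
fs = 2 * fmax = 2 * 40737.0 = 81474.0 Hz

Step 2 — DFT bin spacing:
df = fs / N = 81474.0 / 2048 = 39.7822 Hz

39.7822 Hz


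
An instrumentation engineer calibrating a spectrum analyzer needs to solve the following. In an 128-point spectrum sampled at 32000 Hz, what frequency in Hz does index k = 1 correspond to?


Frequency of DFT bin k:
f_k = k * fs / N
    = 1 * 32000 / 128
    = 32000 / 128
    = 250.0 Hz

250.0 Hz


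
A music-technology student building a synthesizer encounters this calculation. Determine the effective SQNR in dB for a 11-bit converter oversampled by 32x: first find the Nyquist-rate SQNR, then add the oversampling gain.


Step 1 — baseline SQNR at Nyquist:
SQNR_base = 6.02*N + 1.76
          = 6.02*11 + 1.76
          = 67.98 dB

Step 2 — oversampling processing gain:
G = 10*log10(OSR) = 10*log10(32) = 15.05 dB

Step 3 — total:
SQNR_total = 67.98 + 15.05 = 83.03 dB

Base SQNR = 67.98 dB; oversampled SQNR = 83.03 dB


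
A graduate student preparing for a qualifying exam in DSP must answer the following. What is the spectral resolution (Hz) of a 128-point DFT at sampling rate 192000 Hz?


DFT frequency resolution:
df = fs / N
   = 192000 / 128
   = 1500.0 Hz

1500.0 Hz


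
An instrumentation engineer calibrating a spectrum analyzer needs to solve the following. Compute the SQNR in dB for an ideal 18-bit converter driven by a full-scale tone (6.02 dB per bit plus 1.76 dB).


Theoretical SNR for a full-scale sinusoid:
SNR = 6.02 * N + 1.76
    = 6.02 * 18 + 1.76
    = 108.36 + 1.76
    = 110.12 dB

110.12 dB


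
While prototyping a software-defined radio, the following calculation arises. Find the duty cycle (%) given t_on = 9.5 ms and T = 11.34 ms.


Duty cycle as a percentage:
DC = (t_on / T) * 100
   = (9.5 / 11.34) * 100
   = 0.837743 * 100
   = 83.77 %

83.77 %


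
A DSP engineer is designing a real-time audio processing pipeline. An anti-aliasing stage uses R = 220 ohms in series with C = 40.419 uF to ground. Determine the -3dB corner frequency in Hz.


Cutoff frequency of a first-order RC filter:
fc = 1 / (2 * pi * R * C)
C = 40.419 uF = 4.0419e-05 F
fc = 1 / (2 * pi * 220 * 4.0419e-05)
   = 1 / 0.055871214724796
   = 17.898304 Hz

17.898304 Hz


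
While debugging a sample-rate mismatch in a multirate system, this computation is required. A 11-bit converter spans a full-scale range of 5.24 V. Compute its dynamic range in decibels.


Dynamic range from full-scale to LSB:
V_min = V_max / 2^bits = 5.24 / 2^11
DR = 20 * log10(V_max / V_min)
   = 20 * log10(2^11)
   = 20 * 11 * log10(2)
   = 66.23 dB

66.23 dB


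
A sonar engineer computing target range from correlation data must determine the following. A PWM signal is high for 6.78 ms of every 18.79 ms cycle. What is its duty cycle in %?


Duty cycle as a percentage:
DC = (t_on / T) * 100
   = (6.78 / 18.79) * 100
   = 0.36083 * 100
   = 36.08 %

36.08 %


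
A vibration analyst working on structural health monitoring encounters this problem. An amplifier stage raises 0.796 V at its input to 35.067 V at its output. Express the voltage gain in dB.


Voltage gain in dB:
G = 20 * log10(Vout / Vin)
  = 20 * log10(35.067 / 0.796)
  = 20 * log10(44.05402)
  = 20 * 1.643986
  = 32.88 dB

32.88 dB


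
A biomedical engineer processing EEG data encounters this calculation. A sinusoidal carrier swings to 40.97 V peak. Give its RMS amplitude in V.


RMS voltage for a sinusoidal waveform:
V_rms = V_peak / sqrt(2)
      = 40.97 / 1.414214
      = 28.97 V

28.97 V


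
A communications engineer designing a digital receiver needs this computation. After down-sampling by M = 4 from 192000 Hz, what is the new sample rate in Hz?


Decimation reduces the sample rate:
fs_out = fs_in / M
       = 192000 / 4
       = 48000.0 Hz

48000.0 Hz


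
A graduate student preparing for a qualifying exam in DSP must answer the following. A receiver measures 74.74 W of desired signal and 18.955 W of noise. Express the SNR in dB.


SNR in decibels:
SNR = 10 * log10(Ps / Pn)
    = 10 * log10(74.74 / 18.955)
    = 10 * log10(3.943)
    = 10 * 0.5958
    = 5.96 dB

5.96 dB


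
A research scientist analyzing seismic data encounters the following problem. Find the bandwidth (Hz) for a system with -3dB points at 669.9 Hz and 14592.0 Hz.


Bandwidth is the difference of -3dB frequencies:
BW = f_high - f_low
   = 14592.0 - 669.9
   = 13922.1 Hz

13922.1 Hz


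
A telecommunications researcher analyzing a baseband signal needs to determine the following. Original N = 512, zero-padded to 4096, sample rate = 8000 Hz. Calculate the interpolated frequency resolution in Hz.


Frequency resolution after zero-padding:
N_padded = 512 * 8 = 4096
df = fs / N_padded
   = 8000 / 4096
   = 1.9531 Hz

1.9531 Hz


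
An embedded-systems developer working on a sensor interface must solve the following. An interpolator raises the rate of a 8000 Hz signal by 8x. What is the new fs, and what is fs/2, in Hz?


Step 1 — output sample rate after interpolation by L:
fs_out = L * fs_in = 8 * 8000 = 64000 Hz

Step 2 — Nyquist frequency of the output stream:
f_Nyq = fs_out / 2 = 64000 / 2 = 32000.0 Hz

fs_out = 64000 Hz; f_Nyquist = 32000.0 Hz


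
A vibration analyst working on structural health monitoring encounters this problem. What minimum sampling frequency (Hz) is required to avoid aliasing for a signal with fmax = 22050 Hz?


The Nyquist rate is twice the maximum frequency component.
fs_min = 2 * fmax
      = 2 * 22050
      = 44100 Hz

44100


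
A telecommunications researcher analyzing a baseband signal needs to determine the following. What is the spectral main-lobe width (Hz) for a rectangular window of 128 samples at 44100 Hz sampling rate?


Main lobe width for a rectangular window:
Width = 2 * fs / N
      = 2 * 44100 / 128
      = 88200 / 128
      = 689.062 Hz

689.062 Hz


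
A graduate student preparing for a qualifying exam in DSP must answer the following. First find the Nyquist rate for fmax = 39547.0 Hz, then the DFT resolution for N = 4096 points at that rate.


Step 1 — Nyquist sampling rate:
fs = 2 * fmax = 2 * 39547.0 = 79094.0 Hz

Step 2 — DFT bin spacing:
df = fs / N = 79094.0 / 4096 = 19.3101 Hz

19.3101 Hz


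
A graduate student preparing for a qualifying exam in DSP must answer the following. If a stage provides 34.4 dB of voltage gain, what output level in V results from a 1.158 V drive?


Output voltage from dB gain:
V_out = V_in * 10^(gain_dB / 20)
      = 1.158 * 10^(34.4 / 20)
      = 1.158 * 52.480746
      = 60.7727 V

60.7727 V


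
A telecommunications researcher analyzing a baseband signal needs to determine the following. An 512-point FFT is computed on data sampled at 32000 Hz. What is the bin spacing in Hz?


DFT frequency resolution:
df = fs / N
   = 32000 / 512
   = 62.5 Hz

62.5 Hz


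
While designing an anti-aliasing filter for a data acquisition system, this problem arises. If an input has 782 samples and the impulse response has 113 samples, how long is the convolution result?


Linear convolution output length:
L = N + M - 1
  = 782 + 113 - 1
  = 894 samples

894


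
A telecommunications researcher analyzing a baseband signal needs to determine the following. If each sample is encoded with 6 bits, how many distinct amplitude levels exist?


Number of quantization levels = 2^N
= 2^6
= 64

64


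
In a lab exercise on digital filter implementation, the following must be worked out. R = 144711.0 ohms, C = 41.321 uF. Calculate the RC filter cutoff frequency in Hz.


Cutoff frequency of a first-order RC filter:
fc = 1 / (2 * pi * R * C)
C = 41.321 uF = 4.1321e-05 F
fc = 1 / (2 * pi * 144711.0 * 4.1321e-05)
   = 1 / 37.570955163783
   = 0.026616 Hz

0.026616 Hz


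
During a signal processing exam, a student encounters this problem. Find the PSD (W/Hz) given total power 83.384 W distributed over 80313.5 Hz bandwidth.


Power spectral density:
PSD = P / BW
    = 83.384 / 80313.5
    = 0.00103823 W/Hz

0.00103823 W/Hz


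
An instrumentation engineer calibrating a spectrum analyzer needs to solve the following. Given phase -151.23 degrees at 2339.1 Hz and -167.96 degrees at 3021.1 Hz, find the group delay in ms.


Group delay from phase difference:
tau = -d(phi)/d(omega)
d(phi) = -16.73 deg = -0.291994 rad
d(omega) = 2*pi*(3021.1 - 2339.1) = 4285.1324 rad/s
tau = -(-0.291994) / 4285.1324
    = 0.0681 ms

0.0681 ms


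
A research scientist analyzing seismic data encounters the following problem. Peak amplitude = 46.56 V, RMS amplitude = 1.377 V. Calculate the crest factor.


Crest factor is the ratio of peak to RMS:
CF = V_peak / V_rms
   = 46.56 / 1.377
   = 33.8126

33.8126


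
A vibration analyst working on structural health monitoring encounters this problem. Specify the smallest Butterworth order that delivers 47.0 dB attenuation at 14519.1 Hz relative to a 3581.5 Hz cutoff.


Butterworth filter order formula:
n = log10(10^(A/10) - 1) / (2 * log10(f_stop/f_pass))
10^(47.0/10) - 1 = 50117.7234
f_stop/f_pass = 14519.1 / 3581.5 = 4.0539
n = 3.8659 -> ceil = 4

4


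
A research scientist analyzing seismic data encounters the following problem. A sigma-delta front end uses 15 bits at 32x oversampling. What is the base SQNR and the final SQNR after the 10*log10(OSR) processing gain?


Step 1 — baseline SQNR at Nyquist:
SQNR_base = 6.02*N + 1.76
          = 6.02*15 + 1.76
          = 92.06 dB

Step 2 — oversampling processing gain:
G = 10*log10(OSR) = 10*log10(32) = 15.05 dB

Step 3 — total:
SQNR_total = 92.06 + 15.05 = 107.11 dB

Base SQNR = 92.06 dB; oversampled SQNR = 107.11 dB
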